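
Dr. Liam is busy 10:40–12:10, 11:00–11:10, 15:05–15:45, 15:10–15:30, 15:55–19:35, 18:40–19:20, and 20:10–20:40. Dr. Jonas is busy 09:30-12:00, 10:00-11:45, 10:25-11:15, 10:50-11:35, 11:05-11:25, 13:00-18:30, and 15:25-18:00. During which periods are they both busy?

Merge the first list: 10:40–12:10, 15:05–15:45, 15:55–19:35, 20:10–20:40.
Merge the second list: 09:30–12:00, 13:00–18:30.
10:40–12:10 meets the second set on 10:40–12:00.
15:05–15:45 meets the second set on 15:05–15:45.
15:55–19:35 meets the second set on 15:55–18:30.
20:10–20:40: no overlap with the second set.

10:40–12:00, 15:05–15:45, 15:55–18:30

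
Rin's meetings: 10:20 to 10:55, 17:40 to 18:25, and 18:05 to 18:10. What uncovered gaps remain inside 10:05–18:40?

After merging, the occupied span is 10:20-10:55, 17:40-18:25.
Gaps within 10:05-18:40: 10:05-10:20, 10:55-17:40, 18:25-18:40.

10:05-10:20, 10:55-17:40, 18:25-18:40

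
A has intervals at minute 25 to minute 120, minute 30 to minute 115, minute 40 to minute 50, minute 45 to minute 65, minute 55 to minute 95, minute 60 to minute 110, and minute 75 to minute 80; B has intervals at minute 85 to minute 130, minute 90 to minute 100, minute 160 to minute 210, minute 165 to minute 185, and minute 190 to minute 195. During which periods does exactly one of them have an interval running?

First set merges to minute 25 to minute 120.
Second set merges to minute 85 to minute 130, minute 160 to minute 210.
A \ B = minute 25 to minute 85.
B \ A = minute 120 to minute 130, minute 160 to minute 210.
Union of the two gives the symmetric difference.

minute 25 to minute 85, minute 120 to minute 130, minute 160 to minute 210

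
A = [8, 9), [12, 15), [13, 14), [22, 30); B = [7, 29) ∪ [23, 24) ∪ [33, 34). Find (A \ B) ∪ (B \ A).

Merge the first list: [8, 9), [12, 15), [22, 30).
Merge the second list: [7, 29), [33, 34).
A \ B = [29, 30).
B \ A = [7, 8), [9, 12), [15, 22), [33, 34).
Union of the two gives the symmetric difference.

[7, 8) ∪ [9, 12) ∪ [15, 22) ∪ [29, 30) ∪ [33, 34)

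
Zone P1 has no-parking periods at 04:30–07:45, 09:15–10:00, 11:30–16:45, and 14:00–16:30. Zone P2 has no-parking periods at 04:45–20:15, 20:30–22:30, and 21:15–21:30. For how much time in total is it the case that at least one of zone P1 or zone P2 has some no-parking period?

Merge the first list: 04:30–07:45, 09:15–10:00, 11:30–16:45.
Merge the second list: 04:45–20:15, 20:30–22:30.
A ∪ B = 04:30–20:15, 20:30–22:30.
Total: 15 h 45 min + 2 h = 17 h 45 min.

17 h 45 min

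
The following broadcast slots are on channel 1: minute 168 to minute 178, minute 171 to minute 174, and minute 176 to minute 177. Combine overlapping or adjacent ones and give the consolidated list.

minute 168 to minute 178

minute 171 to minute 174 overlaps/touches minute 168 to minute 178 → extend to minute 168 to minute 178.
minute 176 to minute 177 overlaps/touches minute 168 to minute 178 → extend to minute 168 to minute 178.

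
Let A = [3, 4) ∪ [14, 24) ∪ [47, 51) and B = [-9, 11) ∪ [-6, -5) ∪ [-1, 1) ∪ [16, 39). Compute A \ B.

Merge the second list: [-9, 11), [16, 39).
[3, 4): fully covered by B → removed.
[14, 24) minus B → [14, 16).
[47, 51): no B overlap → unchanged.

[14, 16) ∪ [47, 51)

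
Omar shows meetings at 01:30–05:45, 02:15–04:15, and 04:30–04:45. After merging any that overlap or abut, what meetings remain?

02:15–04:15 overlaps/touches 01:30–05:45 → extend to 01:30–05:45.
04:30–04:45 overlaps/touches 01:30–05:45 → extend to 01:30–05:45.

01:30–05:45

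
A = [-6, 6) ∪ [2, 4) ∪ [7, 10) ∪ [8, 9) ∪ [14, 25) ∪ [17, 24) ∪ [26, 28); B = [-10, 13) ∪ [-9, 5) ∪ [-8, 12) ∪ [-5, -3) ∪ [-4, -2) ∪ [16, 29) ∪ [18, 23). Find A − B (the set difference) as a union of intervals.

[14, 16)

Merge the first list: [-6, 6), [7, 10), [14, 25), [26, 28).
Merge the second list: [-10, 13), [16, 29).
[-6, 6): entirely removed.
[7, 10): entirely removed.
[14, 25) \ B = [14, 16).
[26, 28): entirely removed.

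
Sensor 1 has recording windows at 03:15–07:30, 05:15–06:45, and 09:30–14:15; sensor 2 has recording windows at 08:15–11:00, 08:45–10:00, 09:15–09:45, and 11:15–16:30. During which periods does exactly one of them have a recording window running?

First set merges to 03:15–07:30, 09:30–14:15.
Second set merges to 08:15–11:00, 11:15–16:30.
A \ B = 03:15–07:30, 11:00–11:15.
B \ A = 08:15–09:30, 14:15–16:30.
Union of the two gives the symmetric difference.

03:15–07:30, 08:15–09:30, 11:00–11:15, 14:15–16:30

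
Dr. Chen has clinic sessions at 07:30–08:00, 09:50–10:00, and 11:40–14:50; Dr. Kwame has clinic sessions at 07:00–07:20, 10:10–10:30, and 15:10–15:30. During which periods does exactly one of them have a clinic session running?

A \ B = 07:30-08:00, 09:50-10:00, 11:40-14:50.
B \ A = 07:00-07:20, 10:10-10:30, 15:10-15:30.
Union of the two gives the symmetric difference.

07:00-07:20, 07:30-08:00, 09:50-10:00, 10:10-10:30, 11:40-14:50, 15:10-15:30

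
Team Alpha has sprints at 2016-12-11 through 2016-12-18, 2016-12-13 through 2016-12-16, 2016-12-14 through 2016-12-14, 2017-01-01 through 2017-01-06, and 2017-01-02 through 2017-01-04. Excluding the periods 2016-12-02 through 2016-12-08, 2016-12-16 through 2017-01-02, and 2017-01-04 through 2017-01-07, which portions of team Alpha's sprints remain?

2016-12-11 through 2016-12-15, 2017-01-03 through 2017-01-03

First set merges to 2016-12-11 through 2016-12-18, 2017-01-01 through 2017-01-06.
2016-12-11 through 2016-12-18 \ B = 2016-12-11 through 2016-12-15.
2017-01-01 through 2017-01-06 \ B = 2017-01-03 through 2017-01-03.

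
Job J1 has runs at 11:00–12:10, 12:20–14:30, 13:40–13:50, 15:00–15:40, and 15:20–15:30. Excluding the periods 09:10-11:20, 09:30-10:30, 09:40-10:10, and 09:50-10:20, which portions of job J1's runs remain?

First set merges to 11:00-12:10, 12:20-14:30, 15:00-15:40.
Second set merges to 09:10-11:20.
11:00-12:10 \ B = 11:20-12:10.
12:20-14:30: nothing removed.
15:00-15:40: nothing removed.

11:20-12:10, 12:20-14:30, 15:00-15:40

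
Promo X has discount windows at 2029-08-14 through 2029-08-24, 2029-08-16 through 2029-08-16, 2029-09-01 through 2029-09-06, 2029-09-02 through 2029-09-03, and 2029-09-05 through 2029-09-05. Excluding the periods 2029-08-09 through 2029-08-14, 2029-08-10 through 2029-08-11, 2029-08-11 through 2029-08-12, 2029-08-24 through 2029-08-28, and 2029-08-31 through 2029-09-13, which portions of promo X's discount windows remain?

Merge the first list: 2029-08-14 through 2029-08-24, 2029-09-01 through 2029-09-06.
Merge the second list: 2029-08-09 through 2029-08-14, 2029-08-24 through 2029-08-28, 2029-08-31 through 2029-09-13.
2029-08-14 through 2029-08-24 minus B → 2029-08-15 through 2029-08-23.
2029-09-01 through 2029-09-06: fully covered by B → removed.

2029-08-15 through 2029-08-23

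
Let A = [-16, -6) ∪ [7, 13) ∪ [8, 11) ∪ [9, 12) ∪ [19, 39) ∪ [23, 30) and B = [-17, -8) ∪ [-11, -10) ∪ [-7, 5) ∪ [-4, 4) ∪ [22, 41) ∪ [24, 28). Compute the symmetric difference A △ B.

A, merged: [-16, -6), [7, 13), [19, 39).
B, merged: [-17, -8), [-7, 5), [22, 41).
A but not B: [-8, -7), [7, 13), [19, 22).
B but not A: [-17, -16), [-6, 5), [39, 41).
Combining gives A △ B.

[-17, -16) ∪ [-8, -7) ∪ [-6, 5) ∪ [7, 13) ∪ [19, 22) ∪ [39, 41)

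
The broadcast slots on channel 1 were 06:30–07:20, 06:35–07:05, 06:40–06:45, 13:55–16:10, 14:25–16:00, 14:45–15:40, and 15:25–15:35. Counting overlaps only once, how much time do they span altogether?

3 h 5 min

Merged: 06:30–07:20, 13:55–16:10.
Lengths: 50 min + 2 h 15 min = 3 h 5 min.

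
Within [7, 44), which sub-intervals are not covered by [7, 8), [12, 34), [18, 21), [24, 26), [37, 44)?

[8, 12) ∪ [34, 37)

Covered (merged): [7, 8), [12, 34), [37, 44).
Uncovered inside [7, 44): [8, 12), [34, 37).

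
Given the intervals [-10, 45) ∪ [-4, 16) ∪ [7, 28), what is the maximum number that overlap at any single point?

At 7, 3 of the intervals are simultaneously active.
No point has more.

3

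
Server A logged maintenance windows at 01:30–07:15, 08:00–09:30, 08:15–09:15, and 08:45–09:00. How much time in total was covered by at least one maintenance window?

7 h 15 min

Merged: 01:30-07:15, 08:00-09:30.
Lengths: 5 h 45 min + 1 h 30 min = 7 h 15 min.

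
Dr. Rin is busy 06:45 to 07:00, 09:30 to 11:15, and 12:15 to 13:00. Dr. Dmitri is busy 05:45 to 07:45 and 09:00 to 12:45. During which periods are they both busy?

06:45-07:00, 09:30-11:15, 12:15-12:45

06:45-07:00 ∩ B → 06:45-07:00.
09:30-11:15 ∩ B → 09:30-11:15.
12:15-13:00 ∩ B → 12:15-12:45.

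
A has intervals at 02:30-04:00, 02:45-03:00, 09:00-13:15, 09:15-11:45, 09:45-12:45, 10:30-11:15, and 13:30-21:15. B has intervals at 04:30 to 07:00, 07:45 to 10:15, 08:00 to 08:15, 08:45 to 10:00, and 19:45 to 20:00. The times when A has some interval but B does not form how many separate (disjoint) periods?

4

A, merged: 02:30-04:00, 09:00-13:15, 13:30-21:15.
B, merged: 04:30-07:00, 07:45-10:15, 19:45-20:00.
A \ B = 02:30-04:00, 10:15-13:15, 13:30-19:45, 20:00-21:15.
That is 4 disjoint pieces.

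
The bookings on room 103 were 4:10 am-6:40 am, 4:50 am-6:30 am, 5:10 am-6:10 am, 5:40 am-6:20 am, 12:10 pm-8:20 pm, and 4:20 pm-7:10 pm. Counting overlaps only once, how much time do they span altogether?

10 h 40 min

Merged: 4:10 am–6:40 am, 12:10 pm–8:20 pm.
Lengths: 2 h 30 min + 8 h 10 min = 10 h 40 min.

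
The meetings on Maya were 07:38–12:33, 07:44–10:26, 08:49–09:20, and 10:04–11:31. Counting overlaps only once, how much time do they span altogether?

4 h 55 min

Merged: 07:38–12:33.
Length: 4 h 55 min.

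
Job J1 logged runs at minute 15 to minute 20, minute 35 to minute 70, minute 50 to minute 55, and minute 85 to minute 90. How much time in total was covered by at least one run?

Merged: minute 15 to minute 20, minute 35 to minute 70, minute 85 to minute 90.
Lengths: 5 minutes + 35 minutes + 5 minutes = 45 minutes.

45 minutes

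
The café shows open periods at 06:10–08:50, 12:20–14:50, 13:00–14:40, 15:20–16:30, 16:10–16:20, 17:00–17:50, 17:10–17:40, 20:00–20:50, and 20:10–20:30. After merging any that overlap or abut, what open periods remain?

06:10–08:50, 12:20–14:50, 15:20–16:30, 17:00–17:50, 20:00–20:50

12:20–14:50 is disjoint → start new block.
13:00–14:40 overlaps/touches 12:20–14:50 → extend to 12:20–14:50.
15:20–16:30 is disjoint → start new block.
16:10–16:20 overlaps/touches 15:20–16:30 → extend to 15:20–16:30.
17:00–17:50 is disjoint → start new block.
17:10–17:40 overlaps/touches 17:00–17:50 → extend to 17:00–17:50.
20:00–20:50 is disjoint → start new block.
20:10–20:30 overlaps/touches 20:00–20:50 → extend to 20:00–20:50.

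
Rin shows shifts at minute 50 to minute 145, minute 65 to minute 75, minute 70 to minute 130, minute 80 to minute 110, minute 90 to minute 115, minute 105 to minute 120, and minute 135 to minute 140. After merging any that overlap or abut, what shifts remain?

minute 65 to minute 75 overlaps/touches minute 50 to minute 145 → extend to minute 50 to minute 145.
minute 70 to minute 130 overlaps/touches minute 50 to minute 145 → extend to minute 50 to minute 145.
minute 80 to minute 110 overlaps/touches minute 50 to minute 145 → extend to minute 50 to minute 145.
minute 90 to minute 115 overlaps/touches minute 50 to minute 145 → extend to minute 50 to minute 145.
minute 105 to minute 120 overlaps/touches minute 50 to minute 145 → extend to minute 50 to minute 145.
minute 135 to minute 140 overlaps/touches minute 50 to minute 145 → extend to minute 50 to minute 145.

minute 50 to minute 145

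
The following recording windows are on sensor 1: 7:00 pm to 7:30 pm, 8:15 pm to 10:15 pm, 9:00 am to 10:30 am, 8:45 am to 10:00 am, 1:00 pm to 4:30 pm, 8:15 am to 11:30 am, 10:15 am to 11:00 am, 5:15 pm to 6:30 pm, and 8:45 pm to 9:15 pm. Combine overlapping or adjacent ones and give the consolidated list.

Sort by start: 8:15 am–11:30 am, 8:45 am–10:00 am, 9:00 am–10:30 am, 10:15 am–11:00 am, 1:00 pm–4:30 pm, 5:15 pm–6:30 pm, 7:00 pm–7:30 pm, 8:15 pm–10:15 pm, 8:45 pm–9:15 pm.
8:45 am–10:00 am overlaps/touches 8:15 am–11:30 am → extend to 8:15 am–11:30 am.
9:00 am–10:30 am overlaps/touches 8:15 am–11:30 am → extend to 8:15 am–11:30 am.
10:15 am–11:00 am overlaps/touches 8:15 am–11:30 am → extend to 8:15 am–11:30 am.
1:00 pm–4:30 pm is disjoint → start new block.
5:15 pm–6:30 pm is disjoint → start new block.
7:00 pm–7:30 pm is disjoint → start new block.
8:15 pm–10:15 pm is disjoint → start new block.
8:45 pm–9:15 pm overlaps/touches 8:15 pm–10:15 pm → extend to 8:15 pm–10:15 pm.

8:15 am–11:30 am, 1:00 pm–4:30 pm, 5:15 pm–6:30 pm, 7:00 pm–7:30 pm, 8:15 pm–10:15 pm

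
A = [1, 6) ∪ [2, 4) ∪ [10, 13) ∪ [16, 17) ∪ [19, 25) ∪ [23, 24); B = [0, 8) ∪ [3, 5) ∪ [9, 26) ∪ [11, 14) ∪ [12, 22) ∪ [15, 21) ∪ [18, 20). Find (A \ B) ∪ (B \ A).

[0, 1) ∪ [6, 8) ∪ [9, 10) ∪ [13, 16) ∪ [17, 19) ∪ [25, 26)

First set merges to [1, 6), [10, 13), [16, 17), [19, 25).
Second set merges to [0, 8), [9, 26).
A \ B = none.
B \ A = [0, 1), [6, 8), [9, 10), [13, 16), [17, 19), [25, 26).
Union of the two gives the symmetric difference.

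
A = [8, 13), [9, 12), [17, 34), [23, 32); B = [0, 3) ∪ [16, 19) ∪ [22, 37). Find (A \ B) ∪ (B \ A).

[0, 3) ∪ [8, 13) ∪ [16, 17) ∪ [19, 22) ∪ [34, 37)

First set merges to [8, 13), [17, 34).
Only in the first: [8, 13), [19, 22).
Only in the second: [0, 3), [16, 17), [34, 37).
Together these are the periods covered by exactly one.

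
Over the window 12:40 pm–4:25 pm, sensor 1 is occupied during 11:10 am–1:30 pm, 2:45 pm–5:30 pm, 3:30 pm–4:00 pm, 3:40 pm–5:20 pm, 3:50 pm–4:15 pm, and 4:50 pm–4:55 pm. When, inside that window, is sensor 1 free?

The merged coverage is 11:10 am–1:30 pm, 2:45 pm–5:30 pm.
Uncovered inside 12:40 pm–4:25 pm: 1:30 pm–2:45 pm.

1:30 pm–2:45 pm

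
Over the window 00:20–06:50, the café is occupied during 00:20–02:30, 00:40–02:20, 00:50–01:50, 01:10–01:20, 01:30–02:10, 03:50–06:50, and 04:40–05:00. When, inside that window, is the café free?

02:30–03:50

Covered (merged): 00:20–02:30, 03:50–06:50.
Uncovered inside 00:20–06:50: 02:30–03:50.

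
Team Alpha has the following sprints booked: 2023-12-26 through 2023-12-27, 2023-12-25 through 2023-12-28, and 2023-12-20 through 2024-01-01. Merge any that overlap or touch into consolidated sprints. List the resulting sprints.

Sort by start: 2023-12-20 through 2024-01-01, 2023-12-25 through 2023-12-28, 2023-12-26 through 2023-12-27.
2023-12-25 through 2023-12-28 overlaps/touches 2023-12-20 through 2024-01-01 → extend to 2023-12-20 through 2024-01-01.
2023-12-26 through 2023-12-27 overlaps/touches 2023-12-20 through 2024-01-01 → extend to 2023-12-20 through 2024-01-01.

2023-12-20 through 2024-01-01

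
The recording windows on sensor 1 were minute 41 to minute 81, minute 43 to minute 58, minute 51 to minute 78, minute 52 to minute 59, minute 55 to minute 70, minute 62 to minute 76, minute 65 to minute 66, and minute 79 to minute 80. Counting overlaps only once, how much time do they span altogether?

Merged: minute 41 to minute 81.
Length: 40 minutes.

40 minutes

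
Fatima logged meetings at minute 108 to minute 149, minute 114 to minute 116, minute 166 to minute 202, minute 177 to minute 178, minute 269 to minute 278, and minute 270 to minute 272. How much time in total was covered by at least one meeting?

Merged: minute 108 to minute 149, minute 166 to minute 202, minute 269 to minute 278.
Lengths: 41 minutes + 36 minutes + 9 minutes = 86 minutes.

86 minutes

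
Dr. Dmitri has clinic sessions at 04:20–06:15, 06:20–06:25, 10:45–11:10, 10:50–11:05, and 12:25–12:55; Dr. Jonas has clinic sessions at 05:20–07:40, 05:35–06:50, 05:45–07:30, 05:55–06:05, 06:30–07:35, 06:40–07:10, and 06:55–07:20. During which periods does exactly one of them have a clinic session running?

Merge the first list: 04:20–06:15, 06:20–06:25, 10:45–11:10, 12:25–12:55.
Merge the second list: 05:20–07:40.
A but not B: 04:20–05:20, 10:45–11:10, 12:25–12:55.
B but not A: 06:15–06:20, 06:25–07:40.
Combining gives A △ B.

04:20–05:20, 06:15–06:20, 06:25–07:40, 10:45–11:10, 12:25–12:55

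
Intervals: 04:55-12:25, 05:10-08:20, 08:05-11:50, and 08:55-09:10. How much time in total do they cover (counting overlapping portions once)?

Merged: 04:55-12:25.
Length: 7 h 30 min.

7 h 30 min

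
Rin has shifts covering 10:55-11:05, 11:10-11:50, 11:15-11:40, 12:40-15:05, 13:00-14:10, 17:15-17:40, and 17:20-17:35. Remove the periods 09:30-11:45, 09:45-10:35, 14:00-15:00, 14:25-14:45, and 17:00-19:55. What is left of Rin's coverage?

First set merges to 10:55–11:05, 11:10–11:50, 12:40–15:05, 17:15–17:40.
Second set merges to 09:30–11:45, 14:00–15:00, 17:00–19:55.
10:55–11:05: fully covered by B → removed.
11:10–11:50 minus B → 11:45–11:50.
12:40–15:05 minus B → 12:40–14:00, 15:00–15:05.
17:15–17:40: fully covered by B → removed.

11:45–11:50, 12:40–14:00, 15:00–15:05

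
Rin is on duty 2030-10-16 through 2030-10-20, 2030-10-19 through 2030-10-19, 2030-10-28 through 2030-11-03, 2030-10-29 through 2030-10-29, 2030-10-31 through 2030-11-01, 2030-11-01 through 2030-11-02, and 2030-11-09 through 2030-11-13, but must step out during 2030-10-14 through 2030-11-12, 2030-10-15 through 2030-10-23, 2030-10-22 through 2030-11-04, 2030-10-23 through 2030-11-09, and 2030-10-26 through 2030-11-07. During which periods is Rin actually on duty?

Merge the first list: 2030-10-16 through 2030-10-20, 2030-10-28 through 2030-11-03, 2030-11-09 through 2030-11-13.
Merge the second list: 2030-10-14 through 2030-11-12.
2030-10-16 through 2030-10-20: fully covered by B → removed.
2030-10-28 through 2030-11-03: fully covered by B → removed.
2030-11-09 through 2030-11-13 minus B → 2030-11-13 through 2030-11-13.

2030-11-13 through 2030-11-13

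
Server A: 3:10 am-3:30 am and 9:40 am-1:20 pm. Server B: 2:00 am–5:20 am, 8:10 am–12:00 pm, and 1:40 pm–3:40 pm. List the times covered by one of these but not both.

Only in the first: 12:00 pm-1:20 pm.
Only in the second: 2:00 am-3:10 am, 3:30 am-5:20 am, 8:10 am-9:40 am, 1:40 pm-3:40 pm.
Together these are the periods covered by exactly one.

2:00 am-3:10 am, 3:30 am-5:20 am, 8:10 am-9:40 am, 12:00 pm-1:20 pm, 1:40 pm-3:40 pm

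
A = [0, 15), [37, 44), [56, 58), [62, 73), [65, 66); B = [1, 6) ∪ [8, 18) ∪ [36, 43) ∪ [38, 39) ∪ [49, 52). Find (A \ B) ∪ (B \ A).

Merge the first list: [0, 15), [37, 44), [56, 58), [62, 73).
Merge the second list: [1, 6), [8, 18), [36, 43), [49, 52).
Only in the first: [0, 1), [6, 8), [43, 44), [56, 58), [62, 73).
Only in the second: [15, 18), [36, 37), [49, 52).
Together these are the periods covered by exactly one.

[0, 1) ∪ [6, 8) ∪ [15, 18) ∪ [36, 37) ∪ [43, 44) ∪ [49, 52) ∪ [56, 58) ∪ [62, 73)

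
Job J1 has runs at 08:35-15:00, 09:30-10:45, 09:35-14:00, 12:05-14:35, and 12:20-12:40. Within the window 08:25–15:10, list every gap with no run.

After merging, the occupied span is 08:35–15:00.
Uncovered inside 08:25–15:10: 08:25–08:35, 15:00–15:10.

08:25–08:35, 15:00–15:10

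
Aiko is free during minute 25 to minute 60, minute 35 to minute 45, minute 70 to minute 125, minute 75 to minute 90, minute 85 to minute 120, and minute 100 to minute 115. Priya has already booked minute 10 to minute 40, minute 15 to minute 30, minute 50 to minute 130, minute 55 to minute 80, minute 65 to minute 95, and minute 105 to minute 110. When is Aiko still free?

minute 40 to minute 50

A, merged: minute 25 to minute 60, minute 70 to minute 125.
B, merged: minute 10 to minute 40, minute 50 to minute 130.
minute 25 to minute 60 \ B = minute 40 to minute 50.
minute 70 to minute 125: entirely removed.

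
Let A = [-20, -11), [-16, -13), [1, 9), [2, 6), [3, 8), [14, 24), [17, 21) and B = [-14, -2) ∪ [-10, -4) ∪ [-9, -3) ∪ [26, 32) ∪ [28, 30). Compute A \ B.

Merge the first list: [-20, -11), [1, 9), [14, 24).
Merge the second list: [-14, -2), [26, 32).
[-20, -11) \ B = [-20, -14).
[1, 9): nothing removed.
[14, 24): nothing removed.

[-20, -14) ∪ [1, 9) ∪ [14, 24)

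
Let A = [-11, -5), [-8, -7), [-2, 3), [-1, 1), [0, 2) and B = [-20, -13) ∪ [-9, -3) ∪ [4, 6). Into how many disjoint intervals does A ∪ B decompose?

4

Merge the first list: [-11, -5), [-2, 3).
A ∪ B = [-20, -13), [-11, -3), [-2, 3), [4, 6).
That is 4 disjoint pieces.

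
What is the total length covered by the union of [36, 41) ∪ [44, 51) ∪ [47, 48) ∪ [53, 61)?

20

Merged: [36, 41), [44, 51), [53, 61).
Lengths: 5 + 7 + 8 = 20.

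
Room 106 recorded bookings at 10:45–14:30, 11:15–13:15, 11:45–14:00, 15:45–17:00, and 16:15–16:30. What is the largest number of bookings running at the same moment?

Walk the sorted start/end points keeping a running depth.
The depth first hits 3 at 11:45.

3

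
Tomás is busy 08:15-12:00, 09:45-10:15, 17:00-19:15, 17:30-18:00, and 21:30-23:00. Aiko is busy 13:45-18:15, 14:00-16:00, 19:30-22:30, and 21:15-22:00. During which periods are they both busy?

Merge the first list: 08:15–12:00, 17:00–19:15, 21:30–23:00.
Merge the second list: 13:45–18:15, 19:30–22:30.
08:15–12:00 meets no B interval.
17:00–19:15 ∩ B → 17:00–18:15.
21:30–23:00 ∩ B → 21:30–22:30.

17:00–18:15, 21:30–22:30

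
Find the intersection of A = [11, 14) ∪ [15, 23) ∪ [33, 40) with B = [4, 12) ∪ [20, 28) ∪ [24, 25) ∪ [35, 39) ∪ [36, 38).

[11, 12) ∪ [20, 23) ∪ [35, 39)

B, merged: [4, 12), [20, 28), [35, 39).
[11, 14) meets the second set on [11, 12).
[15, 23) meets the second set on [20, 23).
[33, 40) meets the second set on [35, 39).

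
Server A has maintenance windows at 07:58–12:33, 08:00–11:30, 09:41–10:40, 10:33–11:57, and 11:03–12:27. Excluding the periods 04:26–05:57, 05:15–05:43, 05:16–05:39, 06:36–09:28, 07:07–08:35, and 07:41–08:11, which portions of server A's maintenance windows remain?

09:28–12:33

A, merged: 07:58–12:33.
B, merged: 04:26–05:57, 06:36–09:28.
07:58–12:33 with B removed leaves 09:28–12:33.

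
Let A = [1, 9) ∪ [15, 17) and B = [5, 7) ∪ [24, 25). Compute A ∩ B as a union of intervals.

[5, 7)

[1, 9) overlaps B on [5, 7).
[15, 17) falls entirely outside B.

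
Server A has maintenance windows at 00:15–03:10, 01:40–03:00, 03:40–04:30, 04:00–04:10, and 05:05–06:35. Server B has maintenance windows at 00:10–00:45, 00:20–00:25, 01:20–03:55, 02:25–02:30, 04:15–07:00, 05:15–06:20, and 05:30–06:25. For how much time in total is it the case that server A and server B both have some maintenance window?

4 h 20 min

A, merged: 00:15–03:10, 03:40–04:30, 05:05–06:35.
B, merged: 00:10–00:45, 01:20–03:55, 04:15–07:00.
A ∩ B = 00:15–00:45, 01:20–03:10, 03:40–03:55, 04:15–04:30, 05:05–06:35.
Total: 30 min + 1 h 50 min + 15 min + 15 min + 1 h 30 min = 4 h 20 min.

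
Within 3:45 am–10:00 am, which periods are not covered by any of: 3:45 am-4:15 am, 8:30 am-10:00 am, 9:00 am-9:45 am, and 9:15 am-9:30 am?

Covered (merged): 3:45 am-4:15 am, 8:30 am-10:00 am.
Gaps within 3:45 am-10:00 am: 4:15 am-8:30 am.

4:15 am-8:30 am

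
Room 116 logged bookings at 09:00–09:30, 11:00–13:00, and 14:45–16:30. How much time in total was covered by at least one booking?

Merged: 09:00–09:30, 11:00–13:00, 14:45–16:30.
Lengths: 30 min + 2 h + 1 h 45 min = 4 h 15 min.

4 h 15 min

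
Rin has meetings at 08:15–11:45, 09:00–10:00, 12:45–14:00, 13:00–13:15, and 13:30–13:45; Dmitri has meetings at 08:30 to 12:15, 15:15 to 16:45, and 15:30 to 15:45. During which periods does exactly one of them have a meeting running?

08:15-08:30, 11:45-12:15, 12:45-14:00, 15:15-16:45

Merge the first list: 08:15-11:45, 12:45-14:00.
Merge the second list: 08:30-12:15, 15:15-16:45.
A but not B: 08:15-08:30, 12:45-14:00.
B but not A: 11:45-12:15, 15:15-16:45.
Combining gives A △ B.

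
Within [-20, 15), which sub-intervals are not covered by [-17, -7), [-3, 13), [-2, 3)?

After merging, the occupied span is [-17, -7), [-3, 13).
Gaps within [-20, 15): [-20, -17), [-7, -3), [13, 15).

[-20, -17) ∪ [-7, -3) ∪ [13, 15)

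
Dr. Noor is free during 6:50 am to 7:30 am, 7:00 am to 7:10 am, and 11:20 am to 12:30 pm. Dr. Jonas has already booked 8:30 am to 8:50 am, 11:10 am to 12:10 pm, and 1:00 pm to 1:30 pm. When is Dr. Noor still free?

6:50 am–7:30 am, 12:10 pm–12:30 pm

Merge the first list: 6:50 am–7:30 am, 11:20 am–12:30 pm.
6:50 am–7:30 am: nothing removed.
11:20 am–12:30 pm \ B = 12:10 pm–12:30 pm.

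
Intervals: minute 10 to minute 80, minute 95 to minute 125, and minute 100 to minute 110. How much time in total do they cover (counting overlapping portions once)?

100 minutes

Merged: minute 10 to minute 80, minute 95 to minute 125.
Lengths: 70 minutes + 30 minutes = 100 minutes.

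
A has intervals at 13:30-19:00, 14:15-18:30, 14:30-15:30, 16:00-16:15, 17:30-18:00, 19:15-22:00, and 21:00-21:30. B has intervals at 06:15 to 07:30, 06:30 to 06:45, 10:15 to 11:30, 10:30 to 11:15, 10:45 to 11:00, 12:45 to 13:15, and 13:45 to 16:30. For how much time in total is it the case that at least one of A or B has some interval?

Merge the first list: 13:30–19:00, 19:15–22:00.
Merge the second list: 06:15–07:30, 10:15–11:30, 12:45–13:15, 13:45–16:30.
A ∪ B = 06:15–07:30, 10:15–11:30, 12:45–13:15, 13:30–19:00, 19:15–22:00.
Total: 1 h 15 min + 1 h 15 min + 30 min + 5 h 30 min + 2 h 45 min = 11 h 15 min.

11 h 15 min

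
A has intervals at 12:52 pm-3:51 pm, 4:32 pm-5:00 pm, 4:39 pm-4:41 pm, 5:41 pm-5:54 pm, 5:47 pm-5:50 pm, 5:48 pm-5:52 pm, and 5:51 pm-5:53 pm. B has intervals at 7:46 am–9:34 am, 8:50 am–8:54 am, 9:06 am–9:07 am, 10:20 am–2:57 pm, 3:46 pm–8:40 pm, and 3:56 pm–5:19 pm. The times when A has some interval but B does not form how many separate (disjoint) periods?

1

First set merges to 12:52 pm-3:51 pm, 4:32 pm-5:00 pm, 5:41 pm-5:54 pm.
Second set merges to 7:46 am-9:34 am, 10:20 am-2:57 pm, 3:46 pm-8:40 pm.
A \ B = 2:57 pm-3:46 pm.
That is 1 disjoint piece.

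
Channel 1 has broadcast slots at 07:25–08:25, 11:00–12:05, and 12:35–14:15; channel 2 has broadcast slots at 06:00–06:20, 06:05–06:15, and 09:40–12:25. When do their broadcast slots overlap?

11:00-12:05

Merge the second list: 06:00-06:20, 09:40-12:25.
07:25-08:25: no overlap with the second set.
11:00-12:05 meets the second set on 11:00-12:05.
12:35-14:15: no overlap with the second set.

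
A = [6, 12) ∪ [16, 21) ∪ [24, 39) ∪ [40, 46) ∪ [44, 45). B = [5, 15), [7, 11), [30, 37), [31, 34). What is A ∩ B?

[6, 12) ∪ [30, 37)

First set merges to [6, 12), [16, 21), [24, 39), [40, 46).
Second set merges to [5, 15), [30, 37).
[6, 12) overlaps B on [6, 12).
[16, 21) falls entirely outside B.
[24, 39) overlaps B on [30, 37).
[40, 46) falls entirely outside B.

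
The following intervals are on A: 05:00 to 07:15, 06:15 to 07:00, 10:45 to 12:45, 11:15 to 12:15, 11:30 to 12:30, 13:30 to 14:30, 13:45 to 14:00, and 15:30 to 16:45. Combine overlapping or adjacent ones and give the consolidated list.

05:00–07:15, 10:45–12:45, 13:30–14:30, 15:30–16:45

06:15–07:00 overlaps/touches 05:00–07:15 → extend to 05:00–07:15.
10:45–12:45 is disjoint → start new block.
11:15–12:15 overlaps/touches 10:45–12:45 → extend to 10:45–12:45.
11:30–12:30 overlaps/touches 10:45–12:45 → extend to 10:45–12:45.
13:30–14:30 is disjoint → start new block.
13:45–14:00 overlaps/touches 13:30–14:30 → extend to 13:30–14:30.
15:30–16:45 is disjoint → start new block.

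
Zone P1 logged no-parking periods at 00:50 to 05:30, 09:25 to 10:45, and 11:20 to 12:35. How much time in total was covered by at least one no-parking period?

7 h 15 min

Merged: 00:50–05:30, 09:25–10:45, 11:20–12:35.
Lengths: 4 h 40 min + 1 h 20 min + 1 h 15 min = 7 h 15 min.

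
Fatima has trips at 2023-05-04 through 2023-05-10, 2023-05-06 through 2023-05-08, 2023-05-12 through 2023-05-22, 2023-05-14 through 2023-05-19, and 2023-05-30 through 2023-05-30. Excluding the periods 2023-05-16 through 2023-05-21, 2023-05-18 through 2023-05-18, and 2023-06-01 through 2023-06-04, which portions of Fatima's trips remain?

A, merged: 2023-05-04 through 2023-05-10, 2023-05-12 through 2023-05-22, 2023-05-30 through 2023-05-30.
B, merged: 2023-05-16 through 2023-05-21, 2023-06-01 through 2023-06-04.
2023-05-04 through 2023-05-10: no B overlap → unchanged.
2023-05-12 through 2023-05-22 minus B → 2023-05-12 through 2023-05-15, 2023-05-22 through 2023-05-22.
2023-05-30 through 2023-05-30: no B overlap → unchanged.

2023-05-04 through 2023-05-10, 2023-05-12 through 2023-05-15, 2023-05-22 through 2023-05-22, 2023-05-30 through 2023-05-30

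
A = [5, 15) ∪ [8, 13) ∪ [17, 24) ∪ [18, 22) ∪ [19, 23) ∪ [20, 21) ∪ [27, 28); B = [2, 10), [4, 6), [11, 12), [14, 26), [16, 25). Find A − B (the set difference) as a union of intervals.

[10, 11) ∪ [12, 14) ∪ [27, 28)

A, merged: [5, 15), [17, 24), [27, 28).
B, merged: [2, 10), [11, 12), [14, 26).
[5, 15) \ B = [10, 11), [12, 14).
[17, 24): entirely removed.
[27, 28): nothing removed.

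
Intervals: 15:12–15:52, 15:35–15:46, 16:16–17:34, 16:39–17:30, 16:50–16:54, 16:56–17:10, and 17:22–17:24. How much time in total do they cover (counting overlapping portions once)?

Merged: 15:12-15:52, 16:16-17:34.
Lengths: 40 min + 1 h 18 min = 1 h 58 min.

1 h 58 min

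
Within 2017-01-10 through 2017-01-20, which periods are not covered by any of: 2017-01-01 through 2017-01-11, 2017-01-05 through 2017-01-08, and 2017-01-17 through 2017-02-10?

The merged coverage is 2017-01-01 through 2017-01-11, 2017-01-17 through 2017-02-10.
Complement within 2017-01-10 through 2017-01-20: 2017-01-12 through 2017-01-16.

2017-01-12 through 2017-01-16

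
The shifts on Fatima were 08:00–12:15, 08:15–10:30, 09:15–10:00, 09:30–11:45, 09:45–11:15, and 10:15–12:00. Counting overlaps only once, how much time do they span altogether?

4 h 15 min

Merged: 08:00–12:15.
Length: 4 h 15 min.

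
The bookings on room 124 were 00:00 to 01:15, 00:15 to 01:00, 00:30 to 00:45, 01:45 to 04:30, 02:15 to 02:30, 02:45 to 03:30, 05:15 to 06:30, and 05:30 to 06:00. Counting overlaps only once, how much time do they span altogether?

Merged: 00:00-01:15, 01:45-04:30, 05:15-06:30.
Lengths: 1 h 15 min + 2 h 45 min + 1 h 15 min = 5 h 15 min.

5 h 15 min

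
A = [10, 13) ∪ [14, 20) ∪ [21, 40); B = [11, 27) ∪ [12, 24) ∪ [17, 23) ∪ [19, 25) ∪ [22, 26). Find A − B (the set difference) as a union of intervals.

Merge the second list: [11, 27).
[10, 13) minus B → [10, 11).
[14, 20): fully covered by B → removed.
[21, 40) minus B → [27, 40).

[10, 11) ∪ [27, 40)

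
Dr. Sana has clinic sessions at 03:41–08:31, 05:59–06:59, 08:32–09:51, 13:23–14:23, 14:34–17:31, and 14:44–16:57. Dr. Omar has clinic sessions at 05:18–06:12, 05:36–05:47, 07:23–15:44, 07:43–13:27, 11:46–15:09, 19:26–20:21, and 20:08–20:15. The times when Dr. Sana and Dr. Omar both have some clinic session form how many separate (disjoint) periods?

5

Merge the first list: 03:41–08:31, 08:32–09:51, 13:23–14:23, 14:34–17:31.
Merge the second list: 05:18–06:12, 07:23–15:44, 19:26–20:21.
A ∩ B = 05:18–06:12, 07:23–08:31, 08:32–09:51, 13:23–14:23, 14:34–15:44.
That is 5 disjoint pieces.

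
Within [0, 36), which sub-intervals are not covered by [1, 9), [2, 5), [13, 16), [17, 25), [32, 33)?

The merged coverage is [1, 9), [13, 16), [17, 25), [32, 33).
Complement within [0, 36): [0, 1), [9, 13), [16, 17), [25, 32), [33, 36).

[0, 1) ∪ [9, 13) ∪ [16, 17) ∪ [25, 32) ∪ [33, 36)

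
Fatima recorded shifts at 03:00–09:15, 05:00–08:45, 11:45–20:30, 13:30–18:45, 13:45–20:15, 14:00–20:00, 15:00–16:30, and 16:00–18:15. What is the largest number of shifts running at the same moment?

6

Sweep endpoints in order; track running count of active intervals.
Peak of 6 reached at 16:00.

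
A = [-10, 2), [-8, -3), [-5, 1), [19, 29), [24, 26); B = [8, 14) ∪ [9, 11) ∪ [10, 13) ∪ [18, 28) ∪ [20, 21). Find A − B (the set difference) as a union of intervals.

Merge the first list: [-10, 2), [19, 29).
Merge the second list: [8, 14), [18, 28).
[-10, 2): no B overlap → unchanged.
[19, 29) minus B → [28, 29).

[-10, 2) ∪ [28, 29)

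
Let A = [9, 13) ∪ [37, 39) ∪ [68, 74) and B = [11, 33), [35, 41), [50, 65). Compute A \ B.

[9, 13) \ B = [9, 11).
[37, 39): entirely removed.
[68, 74): nothing removed.

[9, 11) ∪ [68, 74)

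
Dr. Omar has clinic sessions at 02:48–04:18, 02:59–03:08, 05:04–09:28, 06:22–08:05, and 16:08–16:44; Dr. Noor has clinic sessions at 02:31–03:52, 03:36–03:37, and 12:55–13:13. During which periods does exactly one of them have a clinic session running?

First set merges to 02:48–04:18, 05:04–09:28, 16:08–16:44.
Second set merges to 02:31–03:52, 12:55–13:13.
A \ B = 03:52–04:18, 05:04–09:28, 16:08–16:44.
B \ A = 02:31–02:48, 12:55–13:13.
Union of the two gives the symmetric difference.

02:31–02:48, 03:52–04:18, 05:04–09:28, 12:55–13:13, 16:08–16:44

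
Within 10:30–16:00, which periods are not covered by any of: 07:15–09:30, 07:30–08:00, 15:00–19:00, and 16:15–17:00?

10:30–15:00

After merging, the occupied span is 07:15–09:30, 15:00–19:00.
Gaps within 10:30–16:00: 10:30–15:00.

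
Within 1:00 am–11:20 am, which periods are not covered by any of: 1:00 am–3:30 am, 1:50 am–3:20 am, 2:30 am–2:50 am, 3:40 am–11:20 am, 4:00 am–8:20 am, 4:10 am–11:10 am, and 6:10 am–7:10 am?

The merged coverage is 1:00 am–3:30 am, 3:40 am–11:20 am.
Gaps within 1:00 am–11:20 am: 3:30 am–3:40 am.

3:30 am–3:40 am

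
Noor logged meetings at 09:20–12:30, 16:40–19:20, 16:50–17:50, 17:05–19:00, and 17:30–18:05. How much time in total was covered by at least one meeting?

Merged: 09:20–12:30, 16:40–19:20.
Lengths: 3 h 10 min + 2 h 40 min = 5 h 50 min.

5 h 50 min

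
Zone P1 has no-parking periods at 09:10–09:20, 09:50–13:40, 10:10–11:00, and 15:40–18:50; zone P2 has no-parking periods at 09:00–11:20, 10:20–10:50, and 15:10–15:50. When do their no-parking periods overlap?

09:10–09:20, 09:50–11:20, 15:40–15:50

First set merges to 09:10–09:20, 09:50–13:40, 15:40–18:50.
Second set merges to 09:00–11:20, 15:10–15:50.
09:10–09:20 overlaps B on 09:10–09:20.
09:50–13:40 overlaps B on 09:50–11:20.
15:40–18:50 overlaps B on 15:40–15:50.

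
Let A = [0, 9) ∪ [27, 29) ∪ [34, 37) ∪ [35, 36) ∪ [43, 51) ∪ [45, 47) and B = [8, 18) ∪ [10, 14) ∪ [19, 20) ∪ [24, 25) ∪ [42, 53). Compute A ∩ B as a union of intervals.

[8, 9) ∪ [43, 51)

A, merged: [0, 9), [27, 29), [34, 37), [43, 51).
B, merged: [8, 18), [19, 20), [24, 25), [42, 53).
[0, 9) meets the second set on [8, 9).
[27, 29): no overlap with the second set.
[34, 37): no overlap with the second set.
[43, 51) meets the second set on [43, 51).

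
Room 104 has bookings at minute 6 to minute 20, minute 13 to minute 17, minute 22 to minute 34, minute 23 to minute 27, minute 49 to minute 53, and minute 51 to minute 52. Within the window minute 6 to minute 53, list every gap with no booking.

After merging, the occupied span is minute 6 to minute 20, minute 22 to minute 34, minute 49 to minute 53.
Uncovered inside minute 6 to minute 53: minute 20 to minute 22, minute 34 to minute 49.

minute 20 to minute 22, minute 34 to minute 49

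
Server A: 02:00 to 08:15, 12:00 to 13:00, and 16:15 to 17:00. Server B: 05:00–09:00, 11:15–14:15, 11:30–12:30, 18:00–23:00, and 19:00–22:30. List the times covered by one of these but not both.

02:00–05:00, 08:15–09:00, 11:15–12:00, 13:00–14:15, 16:15–17:00, 18:00–23:00

Second set merges to 05:00–09:00, 11:15–14:15, 18:00–23:00.
A but not B: 02:00–05:00, 16:15–17:00.
B but not A: 08:15–09:00, 11:15–12:00, 13:00–14:15, 18:00–23:00.
Combining gives A △ B.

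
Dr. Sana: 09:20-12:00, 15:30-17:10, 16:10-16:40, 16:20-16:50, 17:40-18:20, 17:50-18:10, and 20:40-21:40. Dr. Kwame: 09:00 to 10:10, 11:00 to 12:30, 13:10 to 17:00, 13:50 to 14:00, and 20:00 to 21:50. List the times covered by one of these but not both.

First set merges to 09:20–12:00, 15:30–17:10, 17:40–18:20, 20:40–21:40.
Second set merges to 09:00–10:10, 11:00–12:30, 13:10–17:00, 20:00–21:50.
A but not B: 10:10–11:00, 17:00–17:10, 17:40–18:20.
B but not A: 09:00–09:20, 12:00–12:30, 13:10–15:30, 20:00–20:40, 21:40–21:50.
Combining gives A △ B.

09:00–09:20, 10:10–11:00, 12:00–12:30, 13:10–15:30, 17:00–17:10, 17:40–18:20, 20:00–20:40, 21:40–21:50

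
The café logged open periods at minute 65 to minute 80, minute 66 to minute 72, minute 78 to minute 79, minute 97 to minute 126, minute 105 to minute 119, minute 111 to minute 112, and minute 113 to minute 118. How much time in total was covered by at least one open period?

44 minutes

Merged: minute 65 to minute 80, minute 97 to minute 126.
Lengths: 15 minutes + 29 minutes = 44 minutes.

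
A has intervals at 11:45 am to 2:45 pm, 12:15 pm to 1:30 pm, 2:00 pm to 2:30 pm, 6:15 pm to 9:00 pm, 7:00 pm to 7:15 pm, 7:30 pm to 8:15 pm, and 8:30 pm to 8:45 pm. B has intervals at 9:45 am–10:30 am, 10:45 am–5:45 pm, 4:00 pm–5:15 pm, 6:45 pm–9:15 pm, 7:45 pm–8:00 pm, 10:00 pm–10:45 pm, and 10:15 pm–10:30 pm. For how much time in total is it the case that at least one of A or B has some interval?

11 h 30 min

Merge the first list: 11:45 am–2:45 pm, 6:15 pm–9:00 pm.
Merge the second list: 9:45 am–10:30 am, 10:45 am–5:45 pm, 6:45 pm–9:15 pm, 10:00 pm–10:45 pm.
A ∪ B = 9:45 am–10:30 am, 10:45 am–5:45 pm, 6:15 pm–9:15 pm, 10:00 pm–10:45 pm.
Total: 45 min + 7 h + 3 h + 45 min = 11 h 30 min.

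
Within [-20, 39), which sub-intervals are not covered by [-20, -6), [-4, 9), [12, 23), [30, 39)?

Covered (merged): [-20, -6), [-4, 9), [12, 23), [30, 39).
Uncovered inside [-20, 39): [-6, -4), [9, 12), [23, 30).

[-6, -4) ∪ [9, 12) ∪ [23, 30)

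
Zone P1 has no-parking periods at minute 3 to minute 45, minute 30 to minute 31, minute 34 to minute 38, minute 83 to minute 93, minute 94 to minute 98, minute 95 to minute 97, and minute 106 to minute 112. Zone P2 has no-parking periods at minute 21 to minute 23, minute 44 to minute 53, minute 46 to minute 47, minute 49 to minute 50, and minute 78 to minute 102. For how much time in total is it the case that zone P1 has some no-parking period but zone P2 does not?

45 minutes

First set merges to minute 3 to minute 45, minute 83 to minute 93, minute 94 to minute 98, minute 106 to minute 112.
Second set merges to minute 21 to minute 23, minute 44 to minute 53, minute 78 to minute 102.
A \ B = minute 3 to minute 21, minute 23 to minute 44, minute 106 to minute 112.
Total: 18 minutes + 21 minutes + 6 minutes = 45 minutes.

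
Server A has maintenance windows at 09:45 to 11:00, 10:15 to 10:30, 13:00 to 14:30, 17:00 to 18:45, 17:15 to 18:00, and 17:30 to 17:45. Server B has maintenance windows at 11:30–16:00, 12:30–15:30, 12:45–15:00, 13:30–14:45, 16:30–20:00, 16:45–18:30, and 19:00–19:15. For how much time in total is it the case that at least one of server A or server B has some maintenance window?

A, merged: 09:45–11:00, 13:00–14:30, 17:00–18:45.
B, merged: 11:30–16:00, 16:30–20:00.
A ∪ B = 09:45–11:00, 11:30–16:00, 16:30–20:00.
Total: 1 h 15 min + 4 h 30 min + 3 h 30 min = 9 h 15 min.

9 h 15 min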